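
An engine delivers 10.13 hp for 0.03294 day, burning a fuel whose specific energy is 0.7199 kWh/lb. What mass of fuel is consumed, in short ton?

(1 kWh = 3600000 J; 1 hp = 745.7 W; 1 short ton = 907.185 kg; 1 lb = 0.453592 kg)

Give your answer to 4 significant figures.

0.004148 short ton

10.13 hp → 7553.94 W
0.03294 day → 2846.02 s
E = P × t = 7553.94 × 2846.02 = 2.14987×10⁷ J
0.7199 kWh/lb → 5.71359×10⁶ J/kg
m = E / e_s = 2.14987×10⁷ / 5.71359×10⁶ = 3.76273 kg
In short ton: 3.76273 / 907.185 = 0.0041477 short ton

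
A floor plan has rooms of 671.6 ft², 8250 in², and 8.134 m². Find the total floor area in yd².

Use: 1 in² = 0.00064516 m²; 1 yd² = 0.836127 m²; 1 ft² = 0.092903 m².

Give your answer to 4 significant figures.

90.72 yd²

671.6 ft² × 0.092903 = 62.3937 m²
8250 in² × 0.00064516 = 5.32257 m²
8.134 m² (already m²)
Sum: 62.3937 + 5.32257 + 8.134 = 75.8503 m²
In yd²: 75.8503 / 0.836127 = 90.7162 yd²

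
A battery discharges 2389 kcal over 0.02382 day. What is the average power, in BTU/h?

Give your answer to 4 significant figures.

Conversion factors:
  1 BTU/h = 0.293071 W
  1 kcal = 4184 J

1.657×10⁴ BTU/h

2389 kcal × 4184 → 9.99558×10⁶ J
0.02382 day × 86400 → 2058.05 s
P = E / t = 9.99558×10⁶ J / 2058.05 s = 4856.82 W
4856.82 W ÷ (0.293071 W/BTU/h) = 16572.2 BTU/h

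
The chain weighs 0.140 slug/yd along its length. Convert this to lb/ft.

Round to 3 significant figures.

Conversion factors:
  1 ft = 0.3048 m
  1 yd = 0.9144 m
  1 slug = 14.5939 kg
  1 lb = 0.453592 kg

1.50 lb/ft

0.140 slug/yd × 14.5939 kg/slug ÷ 0.9144 m/yd = 2.23441 kg/m
2.23441 kg/m ÷ 0.453592 kg/lb × 0.3048 m/ft = 1.50146 lb/ft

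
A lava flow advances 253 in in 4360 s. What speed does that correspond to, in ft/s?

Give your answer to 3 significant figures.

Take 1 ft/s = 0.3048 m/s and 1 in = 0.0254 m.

0.00484 ft/s

253 in × 0.0254 → 6.4262 m
v = d / t = 6.4262 m / 4360 s = 0.0014739 m/s
0.0014739 m/s ÷ (0.3048 m/s/ft/s) = 0.00483563 ft/s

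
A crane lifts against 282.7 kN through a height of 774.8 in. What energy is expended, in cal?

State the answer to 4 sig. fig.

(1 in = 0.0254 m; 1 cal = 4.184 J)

282.7 kN × 1000 → 282700 N
774.8 in × 0.0254 → 19.6799 m
W = F × d = 282700 N × 19.6799 m = 5.56351×10⁶ J
5.56351×10⁶ J ÷ (4.184 J/cal) = 1.32971×10⁶ cal

1.330×10⁶ cal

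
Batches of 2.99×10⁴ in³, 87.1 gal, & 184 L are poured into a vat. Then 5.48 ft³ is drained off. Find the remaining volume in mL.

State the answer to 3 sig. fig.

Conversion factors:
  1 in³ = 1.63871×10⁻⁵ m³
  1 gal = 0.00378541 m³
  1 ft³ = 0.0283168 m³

2.99×10⁴ in³ × 1.63871×10⁻⁵ = 0.489974 m³
87.1 gal × 0.00378541 = 0.329709 m³
184 L × 0.001 = 0.184 m³
5.48 ft³ × 0.0283168 = 0.155176 m³
Sum: 0.489974 + 0.329709 + 0.184 − 0.155176 = 0.848507 m³
In mL: 0.848507 / 10⁻⁶ = 848507 mL

8.49×10⁵ mL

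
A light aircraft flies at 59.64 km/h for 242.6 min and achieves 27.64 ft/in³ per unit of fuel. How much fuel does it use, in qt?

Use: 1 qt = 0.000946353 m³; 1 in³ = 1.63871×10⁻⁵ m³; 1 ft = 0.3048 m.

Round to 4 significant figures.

59.64 km/h → 16.5667 m/s
242.6 min → 14556 s
d = v × t = 16.5667 × 14556 = 241145 m
27.64 ft/in³ → 514104 m/m³
V = d / (distance per unit fuel) = 241145 / 514104 = 0.469059 m³
In qt: 0.469059 / 0.000946353 = 495.649 qt

495.6 qt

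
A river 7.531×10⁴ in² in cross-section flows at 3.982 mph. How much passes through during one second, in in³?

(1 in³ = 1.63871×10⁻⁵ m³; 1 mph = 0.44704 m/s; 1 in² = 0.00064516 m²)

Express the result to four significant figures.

5.278×10⁶ in³

3.982 mph × 0.44704 = 1.78011 m/s
7.531×10⁴ in² × 0.00064516 = 48.587 m²
V = v × A × t = 1.78011 m/s × 48.587 m² × 1 s = 86.4902 m³
86.4902 m³ ÷ (1.63871×10⁻⁵ m³/in³) = 5.27794×10⁶ in³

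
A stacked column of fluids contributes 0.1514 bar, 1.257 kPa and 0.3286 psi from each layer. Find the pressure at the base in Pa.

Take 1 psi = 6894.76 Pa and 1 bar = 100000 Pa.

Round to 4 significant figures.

0.1514 bar × 100000 = 15140 Pa
1.257 kPa × 1000 = 1257 Pa
0.3286 psi × 6894.76 = 2265.62 Pa
Combined: 15140 + 1257 + 2265.62 = 18662.6 Pa

1.866×10⁴ Pa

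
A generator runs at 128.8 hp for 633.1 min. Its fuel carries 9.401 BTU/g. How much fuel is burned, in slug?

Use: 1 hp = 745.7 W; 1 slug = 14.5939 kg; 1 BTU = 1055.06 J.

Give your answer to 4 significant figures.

128.8 hp → 96046.2 W
633.1 min → 37986 s
E = P × t = 96046.2 × 37986 = 3.64841×10⁹ J
9.401 BTU/g → 9.91862×10⁶ J/kg
m = E / e_s = 3.64841×10⁹ / 9.91862×10⁶ = 367.834 kg
In slug: 367.834 / 14.5939 = 25.2046 slug

25.20 slug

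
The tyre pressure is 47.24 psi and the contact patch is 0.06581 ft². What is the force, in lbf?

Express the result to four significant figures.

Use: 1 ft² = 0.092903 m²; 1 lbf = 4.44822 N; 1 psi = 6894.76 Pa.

447.7 lbf

47.24 psi × 6894.76 → 325708 Pa
0.06581 ft² × 0.092903 → 0.00611395 m²
F = P × A = 325708 Pa × 0.00611395 m² = 1991.36 N
1991.36 N ÷ (4.44822 N/lbf) = 447.676 lbf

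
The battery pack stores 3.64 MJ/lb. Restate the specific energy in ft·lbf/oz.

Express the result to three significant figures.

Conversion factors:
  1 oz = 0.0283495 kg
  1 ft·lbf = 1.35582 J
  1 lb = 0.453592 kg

3.64 MJ/lb × 1000000 J/MJ ÷ 0.453592 kg/lb = 8.02483×10⁶ J/kg
8.02483×10⁶ J/kg ÷ 1.35582 J/ft·lbf × 0.0283495 kg/oz = 167795 ft·lbf/oz

1.68×10⁵ ft·lbf/oz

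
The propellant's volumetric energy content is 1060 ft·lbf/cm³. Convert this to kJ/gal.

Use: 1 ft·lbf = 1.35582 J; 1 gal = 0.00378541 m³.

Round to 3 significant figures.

1060 ft·lbf/cm³ × 1.35582 J/ft·lbf ÷ 10⁻⁶ m³/cm³ = 1.43717×10⁹ J/m³
1.43717×10⁹ J/m³ ÷ 1000 J/kJ × 0.00378541 m³/gal = 5440.28 kJ/gal

5440 kJ/gal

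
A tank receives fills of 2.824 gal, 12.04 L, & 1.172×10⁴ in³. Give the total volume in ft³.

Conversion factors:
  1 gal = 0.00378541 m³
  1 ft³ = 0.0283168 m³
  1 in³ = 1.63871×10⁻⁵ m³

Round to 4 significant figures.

7.585 ft³

2.824 gal × 0.00378541 = 0.01069 m³
12.04 L × 0.001 = 0.01204 m³
1.172×10⁴ in³ × 1.63871×10⁻⁵ = 0.192057 m³
Combined: 0.01069 + 0.01204 + 0.192057 = 0.214787 m³
In ft³: 0.214787 / 0.0283168 = 7.58514 ft³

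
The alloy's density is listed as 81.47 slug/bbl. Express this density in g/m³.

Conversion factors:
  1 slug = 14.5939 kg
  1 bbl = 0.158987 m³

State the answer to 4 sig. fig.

7.478×10⁶ g/m³

81.47 slug/bbl × 14.5939 kg/slug ÷ 0.158987 m³/bbl = 7478.38 kg/m³
7478.38 kg/m³ ÷ 0.001 kg/g = 7.47838×10⁶ g/m³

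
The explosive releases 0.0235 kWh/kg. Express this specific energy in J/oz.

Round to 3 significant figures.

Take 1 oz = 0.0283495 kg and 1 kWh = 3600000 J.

2400 J/oz

0.0235 kWh/kg × 3600000 J/kWh = 84600 J/kg
84600 J/kg × 0.0283495 kg/oz = 2398.37 J/oz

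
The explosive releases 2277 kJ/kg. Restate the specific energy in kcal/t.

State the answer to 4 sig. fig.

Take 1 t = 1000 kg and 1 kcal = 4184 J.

2277 kJ/kg × 1000 J/kJ = 2.277×10⁶ J/kg
2.277×10⁶ J/kg ÷ 4184 J/kcal × 1000 kg/t = 544216 kcal/t

5.442×10⁵ kcal/t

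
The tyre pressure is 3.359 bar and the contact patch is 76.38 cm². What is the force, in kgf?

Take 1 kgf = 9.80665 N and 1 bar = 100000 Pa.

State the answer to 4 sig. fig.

261.6 kgf

3.359 bar × 100000 = 335900 Pa
76.38 cm² × 0.0001 = 0.007638 m²
F = P × A = 335900 Pa × 0.007638 m² = 2565.6 N
2565.6 N ÷ (9.80665 N/kgf) = 261.618 kgf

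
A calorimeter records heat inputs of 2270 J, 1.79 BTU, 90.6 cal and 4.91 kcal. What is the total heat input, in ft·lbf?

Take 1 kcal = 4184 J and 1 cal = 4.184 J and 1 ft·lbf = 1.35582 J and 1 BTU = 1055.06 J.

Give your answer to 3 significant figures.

2270 J (already J)
1.79 BTU × 1055.06 → 1888.56 J
90.6 cal × 4.184 → 379.07 J
4.91 kcal × 4184 → 20543.4 J
Sum: 2270 + 1888.56 + 379.07 + 20543.4 = 25081 J
In ft·lbf: 25081 / 1.35582 = 18498.8 ft·lbf

1.85×10⁴ ft·lbf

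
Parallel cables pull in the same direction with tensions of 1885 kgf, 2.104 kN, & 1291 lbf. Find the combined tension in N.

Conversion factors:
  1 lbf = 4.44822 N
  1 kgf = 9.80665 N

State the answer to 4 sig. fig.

2.633×10⁴ N

1885 kgf × 9.80665 = 18485.5 N
2.104 kN × 1000 = 2104 N
1291 lbf × 4.44822 = 5742.65 N
Total: 18485.5 + 2104 + 5742.65 = 26332.2 N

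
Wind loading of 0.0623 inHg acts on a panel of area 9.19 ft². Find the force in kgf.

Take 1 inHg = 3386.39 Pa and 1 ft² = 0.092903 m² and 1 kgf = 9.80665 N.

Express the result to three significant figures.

0.0623 inHg × 3386.39 = 210.972 Pa
9.19 ft² × 0.092903 = 0.853779 m²
F = P × A = 210.972 Pa × 0.853779 m² = 180.123 N
180.123 N ÷ (9.80665 N/kgf) = 18.3674 kgf

18.4 kgf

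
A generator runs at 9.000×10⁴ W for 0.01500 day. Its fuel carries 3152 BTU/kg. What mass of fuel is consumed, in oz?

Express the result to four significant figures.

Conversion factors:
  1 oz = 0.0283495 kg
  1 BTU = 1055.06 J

0.01500 day → 1296 s
E = P × t = 90000 × 1296 = 1.1664×10⁸ J
3152 BTU/kg → 3.32555×10⁶ J/kg
m = E / e_s = 1.1664×10⁸ / 3.32555×10⁶ = 35.0739 kg
In oz: 35.0739 / 0.0283495 = 1237.2 oz

1237 oz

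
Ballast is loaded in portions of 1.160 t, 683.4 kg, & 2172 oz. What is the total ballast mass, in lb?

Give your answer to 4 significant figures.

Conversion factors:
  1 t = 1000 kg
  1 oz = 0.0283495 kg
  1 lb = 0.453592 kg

4200 lb

1.160 t × 1000 → 1160 kg
683.4 kg (already kg)
2172 oz × 0.0283495 → 61.5751 kg
Combined: 1160 + 683.4 + 61.5751 = 1904.98 kg
In lb: 1904.98 / 0.453592 = 4199.77 lb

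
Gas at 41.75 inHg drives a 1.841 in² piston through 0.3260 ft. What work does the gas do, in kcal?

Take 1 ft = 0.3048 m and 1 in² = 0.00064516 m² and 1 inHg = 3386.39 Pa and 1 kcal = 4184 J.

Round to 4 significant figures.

0.003988 kcal

41.75 inHg → 141382 Pa
1.841 in² → 0.00118774 m²
F = P × A = 141382 × 0.00118774 = 167.925 N
0.3260 ft → 0.0993648 m
W = F × d = 167.925 × 0.0993648 = 16.6858 J
In kcal: 16.6858 / 4184 = 0.003988 kcal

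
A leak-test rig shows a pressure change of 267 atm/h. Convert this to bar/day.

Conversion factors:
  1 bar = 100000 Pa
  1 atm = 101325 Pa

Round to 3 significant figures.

267 atm/h × 101325 Pa/atm ÷ 3600 s/h = 7514.94 Pa/s
7514.94 Pa/s ÷ 100000 Pa/bar × 86400 s/day = 6492.91 bar/day

6490 bar/day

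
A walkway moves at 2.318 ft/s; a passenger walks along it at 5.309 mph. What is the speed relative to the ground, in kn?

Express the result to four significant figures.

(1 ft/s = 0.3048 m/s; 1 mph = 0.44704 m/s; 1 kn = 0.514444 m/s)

5.987 kn

2.318 ft/s × 0.3048 = 0.706526 m/s
5.309 mph × 0.44704 = 2.37334 m/s
Sum: 0.706526 + 2.37334 = 3.07987 m/s
In kn: 3.07987 / 0.514444 = 5.98679 kn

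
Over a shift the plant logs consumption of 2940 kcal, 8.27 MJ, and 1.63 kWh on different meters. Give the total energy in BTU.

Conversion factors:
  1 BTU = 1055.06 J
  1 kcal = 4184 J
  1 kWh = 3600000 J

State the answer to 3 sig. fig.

2940 kcal × 4184 = 1.2301×10⁷ J
8.27 MJ × 1000000 = 8.27×10⁶ J
1.63 kWh × 3600000 = 5.868×10⁶ J
Sum: 1.2301×10⁷ + 8.27×10⁶ + 5.868×10⁶ = 2.6439×10⁷ J
In BTU: 2.6439×10⁷ / 1055.06 = 25059.2 BTU

2.51×10⁴ BTU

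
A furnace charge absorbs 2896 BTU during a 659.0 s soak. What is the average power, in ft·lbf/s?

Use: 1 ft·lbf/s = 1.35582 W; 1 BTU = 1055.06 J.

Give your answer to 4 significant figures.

3420 ft·lbf/s

2896 BTU × 1055.06 → 3.05545×10⁶ J
P = E / t = 3.05545×10⁶ J / 659 s = 4636.49 W
4636.49 W ÷ (1.35582 W/ft·lbf/s) = 3419.69 ft·lbf/s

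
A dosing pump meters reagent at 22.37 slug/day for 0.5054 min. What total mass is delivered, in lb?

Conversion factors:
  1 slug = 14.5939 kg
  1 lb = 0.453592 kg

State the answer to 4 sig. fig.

0.2526 lb

22.37 slug/day → 0.00377854 kg/s
0.5054 min → 30.324 s
m = ṁ × t = 0.00377854 × 30.324 = 0.11458 kg
In lb: 0.11458 / 0.453592 = 0.252606 lb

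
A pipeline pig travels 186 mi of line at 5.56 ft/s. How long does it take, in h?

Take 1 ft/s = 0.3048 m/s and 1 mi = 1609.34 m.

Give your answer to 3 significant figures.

186 mi × 1609.34 = 299337 m
5.56 ft/s × 0.3048 = 1.69469 m/s
t = d / v = 299337 m / 1.69469 m/s = 176632 s
176632 s ÷ (3600 s/h) = 49.0644 h

49.1 h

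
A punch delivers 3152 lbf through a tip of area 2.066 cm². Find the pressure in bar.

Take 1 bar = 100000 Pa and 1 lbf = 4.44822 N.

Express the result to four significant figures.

678.6 bar

3152 lbf × 4.44822 = 14020.8 N
2.066 cm² × 0.0001 = 2.066×10⁻⁴ m²
P = F / A = 14020.8 N / 2.066×10⁻⁴ m² = 6.78645×10⁷ Pa
6.78645×10⁷ Pa ÷ (100000 Pa/bar) = 678.645 bar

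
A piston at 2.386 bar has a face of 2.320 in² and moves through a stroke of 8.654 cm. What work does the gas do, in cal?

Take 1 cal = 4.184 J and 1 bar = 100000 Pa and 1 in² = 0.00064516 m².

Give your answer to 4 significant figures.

2.386 bar → 238600 Pa
2.320 in² → 0.00149677 m²
F = P × A = 238600 × 0.00149677 = 357.129 N
8.654 cm → 0.08654 m
W = F × d = 357.129 × 0.08654 = 30.9059 J
In cal: 30.9059 / 4.184 = 7.38669 cal

7.387 cal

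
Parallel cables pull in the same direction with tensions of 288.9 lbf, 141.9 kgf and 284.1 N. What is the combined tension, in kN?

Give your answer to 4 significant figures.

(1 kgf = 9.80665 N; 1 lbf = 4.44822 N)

2.961 kN

288.9 lbf × 4.44822 = 1285.09 N
141.9 kgf × 9.80665 = 1391.56 N
284.1 N (already N)
Sum: 1285.09 + 1391.56 + 284.1 = 2960.75 N
In kN: 2960.75 / 1000 = 2.96075 kN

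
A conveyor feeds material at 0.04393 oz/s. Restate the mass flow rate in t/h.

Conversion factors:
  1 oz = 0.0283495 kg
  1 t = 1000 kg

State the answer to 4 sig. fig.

0.004483 t/h

0.04393 oz/s × 0.0283495 kg/oz = 0.00124539 kg/s
0.00124539 kg/s ÷ 1000 kg/t × 3600 s/h = 0.0044834 t/h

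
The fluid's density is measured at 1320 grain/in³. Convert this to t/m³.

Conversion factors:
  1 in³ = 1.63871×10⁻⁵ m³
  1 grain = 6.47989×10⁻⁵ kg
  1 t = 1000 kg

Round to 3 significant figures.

5.22 t/m³

1320 grain/in³ × 6.47989×10⁻⁵ kg/grain ÷ 1.63871×10⁻⁵ m³/in³ = 5219.63 kg/m³
5219.63 kg/m³ ÷ 1000 kg/t = 5.21963 t/m³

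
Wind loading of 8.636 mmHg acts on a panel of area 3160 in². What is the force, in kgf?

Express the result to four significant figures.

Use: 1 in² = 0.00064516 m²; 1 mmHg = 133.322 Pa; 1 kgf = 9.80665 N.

239.4 kgf

8.636 mmHg × 133.322 → 1151.37 Pa
3160 in² × 0.00064516 → 2.03871 m²
F = P × A = 1151.37 Pa × 2.03871 m² = 2347.31 N
2347.31 N ÷ (9.80665 N/kgf) = 239.359 kgf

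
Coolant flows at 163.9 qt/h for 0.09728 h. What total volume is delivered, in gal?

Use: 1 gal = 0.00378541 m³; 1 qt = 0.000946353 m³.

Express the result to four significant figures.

163.9 qt/h → 4.30853×10⁻⁵ m³/s
0.09728 h → 350.208 s
V = Q × t = 4.30853×10⁻⁵ × 350.208 = 0.0150888 m³
In gal: 0.0150888 / 0.00378541 = 3.98604 gal

3.986 gal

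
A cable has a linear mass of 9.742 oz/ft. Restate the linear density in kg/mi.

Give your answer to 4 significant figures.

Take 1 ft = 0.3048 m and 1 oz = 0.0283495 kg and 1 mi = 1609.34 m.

1458 kg/mi

9.742 oz/ft × 0.0283495 kg/oz ÷ 0.3048 m/ft = 0.906105 kg/m
0.906105 kg/m × 1609.34 m/mi = 1458.23 kg/mi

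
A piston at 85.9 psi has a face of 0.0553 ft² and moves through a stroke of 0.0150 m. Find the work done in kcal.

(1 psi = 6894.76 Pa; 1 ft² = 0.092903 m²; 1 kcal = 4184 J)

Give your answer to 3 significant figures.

85.9 psi → 592260 Pa
0.0553 ft² → 0.00513754 m²
F = P × A = 592260 × 0.00513754 = 3042.76 N
W = F × d = 3042.76 × 0.015 = 45.6414 J
In kcal: 45.6414 / 4184 = 0.0109086 kcal

0.0109 kcal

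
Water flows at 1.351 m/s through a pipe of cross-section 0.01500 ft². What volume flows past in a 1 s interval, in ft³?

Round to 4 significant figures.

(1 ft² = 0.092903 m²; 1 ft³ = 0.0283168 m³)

0.01500 ft² × 0.092903 → 0.00139354 m²
V = v × A × t = 1.351 m/s × 0.00139354 m² × 1 s = 0.00188267 m³
0.00188267 m³ ÷ (0.0283168 m³/ft³) = 0.066486 ft³

0.06649 ft³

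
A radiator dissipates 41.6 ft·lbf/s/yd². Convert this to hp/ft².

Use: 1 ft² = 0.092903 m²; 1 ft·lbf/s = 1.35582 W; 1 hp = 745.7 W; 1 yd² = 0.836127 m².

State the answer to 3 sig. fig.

0.00840 hp/ft²

41.6 ft·lbf/s/yd² × 1.35582 W/ft·lbf/s ÷ 0.836127 m²/yd² = 67.4564 W/m²
67.4564 W/m² ÷ 745.7 W/hp × 0.092903 m²/ft² = 0.00840405 hp/ft²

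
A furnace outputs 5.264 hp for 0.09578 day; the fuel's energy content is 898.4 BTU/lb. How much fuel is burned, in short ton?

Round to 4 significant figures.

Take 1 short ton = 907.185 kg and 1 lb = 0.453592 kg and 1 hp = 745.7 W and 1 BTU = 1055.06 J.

0.01714 short ton

5.264 hp → 3925.36 W
0.09578 day → 8275.39 s
E = P × t = 3925.36 × 8275.39 = 3.24839×10⁷ J
898.4 BTU/lb → 2.08969×10⁶ J/kg
m = E / e_s = 3.24839×10⁷ / 2.08969×10⁶ = 15.5448 kg
In short ton: 15.5448 / 907.185 = 0.0171352 short ton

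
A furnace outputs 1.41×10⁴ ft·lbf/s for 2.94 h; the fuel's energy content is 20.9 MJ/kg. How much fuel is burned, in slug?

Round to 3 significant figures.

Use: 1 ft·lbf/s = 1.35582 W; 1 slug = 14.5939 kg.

1.41×10⁴ ft·lbf/s → 19117.1 W
2.94 h → 10584 s
E = P × t = 19117.1 × 10584 = 2.02335×10⁸ J
20.9 MJ/kg → 2.09×10⁷ J/kg
m = E / e_s = 2.02335×10⁸ / 2.09×10⁷ = 9.6811 kg
In slug: 9.6811 / 14.5939 = 0.663366 slug

0.663 slug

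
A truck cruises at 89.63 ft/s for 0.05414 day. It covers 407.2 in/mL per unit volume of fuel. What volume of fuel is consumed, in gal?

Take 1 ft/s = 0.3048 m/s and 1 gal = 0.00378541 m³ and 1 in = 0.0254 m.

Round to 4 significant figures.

3.264 gal

89.63 ft/s → 27.3192 m/s
0.05414 day → 4677.7 s
d = v × t = 27.3192 × 4677.7 = 127791 m
407.2 in/mL → 1.03429×10⁷ m/m³
V = d / (distance per unit fuel) = 127791 / 1.03429×10⁷ = 0.0123554 m³
In gal: 0.0123554 / 0.00378541 = 3.26395 gal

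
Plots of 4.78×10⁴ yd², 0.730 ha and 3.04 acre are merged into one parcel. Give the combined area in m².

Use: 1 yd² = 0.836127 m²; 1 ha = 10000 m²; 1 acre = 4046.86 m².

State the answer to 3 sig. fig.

5.96×10⁴ m²

4.78×10⁴ yd² × 0.836127 → 39966.9 m²
0.730 ha × 10000 → 7300 m²
3.04 acre × 4046.86 → 12302.5 m²
Total: 39966.9 + 7300 + 12302.5 = 59569.4 m²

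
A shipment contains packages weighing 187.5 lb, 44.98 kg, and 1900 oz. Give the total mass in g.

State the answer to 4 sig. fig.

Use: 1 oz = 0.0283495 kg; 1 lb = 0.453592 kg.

1.839×10⁵ g

187.5 lb × 0.453592 = 85.0485 kg
44.98 kg (already kg)
1900 oz × 0.0283495 = 53.864 kg
Total: 85.0485 + 44.98 + 53.864 = 183.892 kg
In g: 183.892 / 0.001 = 183892 g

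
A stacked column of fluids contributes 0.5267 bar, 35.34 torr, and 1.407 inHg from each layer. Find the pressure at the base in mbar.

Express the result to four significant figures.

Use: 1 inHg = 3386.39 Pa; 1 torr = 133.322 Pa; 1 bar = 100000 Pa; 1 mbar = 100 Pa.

0.5267 bar × 100000 = 52670 Pa
35.34 torr × 133.322 = 4711.6 Pa
1.407 inHg × 3386.39 = 4764.65 Pa
Sum: 52670 + 4711.6 + 4764.65 = 62146.2 Pa
In mbar: 62146.2 / 100 = 621.462 mbar

621.5 mbar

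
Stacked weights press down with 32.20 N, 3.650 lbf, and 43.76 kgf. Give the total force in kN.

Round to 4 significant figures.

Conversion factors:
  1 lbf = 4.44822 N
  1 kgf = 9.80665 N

0.4776 kN

32.20 N (already N)
3.650 lbf × 4.44822 = 16.236 N
43.76 kgf × 9.80665 = 429.139 N
Combined: 32.2 + 16.236 + 429.139 = 477.575 N
In kN: 477.575 / 1000 = 0.477575 kN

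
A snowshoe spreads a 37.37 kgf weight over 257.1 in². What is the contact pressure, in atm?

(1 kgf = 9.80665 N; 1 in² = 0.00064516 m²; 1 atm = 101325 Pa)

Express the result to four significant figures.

37.37 kgf × 9.80665 = 366.475 N
257.1 in² × 0.00064516 = 0.165871 m²
P = F / A = 366.475 N / 0.165871 m² = 2209.4 Pa
2209.4 Pa ÷ (101325 Pa/atm) = 0.0218051 atm

0.02181 atm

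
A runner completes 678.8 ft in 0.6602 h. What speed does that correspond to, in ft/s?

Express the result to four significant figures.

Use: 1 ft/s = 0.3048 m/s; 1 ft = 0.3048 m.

0.2856 ft/s

678.8 ft × 0.3048 = 206.898 m
0.6602 h × 3600 = 2376.72 s
v = d / t = 206.898 m / 2376.72 s = 0.0870519 m/s
0.0870519 m/s ÷ (0.3048 m/s/ft/s) = 0.285603 ft/s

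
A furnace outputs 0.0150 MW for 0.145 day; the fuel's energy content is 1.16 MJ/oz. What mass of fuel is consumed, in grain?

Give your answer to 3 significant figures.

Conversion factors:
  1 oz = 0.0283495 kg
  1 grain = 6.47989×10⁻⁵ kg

7.09×10⁴ grain

0.0150 MW → 15000 W
0.145 day → 12528 s
E = P × t = 15000 × 12528 = 1.8792×10⁸ J
1.16 MJ/oz → 4.09178×10⁷ J/kg
m = E / e_s = 1.8792×10⁸ / 4.09178×10⁷ = 4.59262 kg
In grain: 4.59262 / 6.47989×10⁻⁵ = 70875 grain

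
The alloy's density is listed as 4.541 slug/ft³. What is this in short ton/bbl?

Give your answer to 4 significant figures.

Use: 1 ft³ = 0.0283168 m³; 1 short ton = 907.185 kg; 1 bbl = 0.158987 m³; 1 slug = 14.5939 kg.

4.541 slug/ft³ × 14.5939 kg/slug ÷ 0.0283168 m³/ft³ = 2340.34 kg/m³
2340.34 kg/m³ ÷ 907.185 kg/short ton × 0.158987 m³/bbl = 0.410152 short ton/bbl

0.4102 short ton/bbl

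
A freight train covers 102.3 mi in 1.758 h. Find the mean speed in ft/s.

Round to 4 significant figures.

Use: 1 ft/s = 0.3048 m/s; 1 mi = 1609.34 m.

85.35 ft/s

102.3 mi × 1609.34 = 164635 m
1.758 h × 3600 = 6328.8 s
v = d / t = 164635 m / 6328.8 s = 26.0136 m/s
26.0136 m/s ÷ (0.3048 m/s/ft/s) = 85.3465 ft/s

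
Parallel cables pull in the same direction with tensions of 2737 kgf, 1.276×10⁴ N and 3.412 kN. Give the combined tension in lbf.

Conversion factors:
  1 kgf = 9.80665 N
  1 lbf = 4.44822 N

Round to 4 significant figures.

2737 kgf × 9.80665 = 26840.8 N
1.276×10⁴ N (already N)
3.412 kN × 1000 = 3412 N
Combined: 26840.8 + 12760 + 3412 = 43012.8 N
In lbf: 43012.8 / 4.44822 = 9669.67 lbf

9670 lbf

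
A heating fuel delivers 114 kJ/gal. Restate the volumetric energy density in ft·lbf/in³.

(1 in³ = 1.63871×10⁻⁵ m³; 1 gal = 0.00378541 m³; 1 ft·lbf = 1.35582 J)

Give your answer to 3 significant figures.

114 kJ/gal × 1000 J/kJ ÷ 0.00378541 m³/gal = 3.01156×10⁷ J/m³
3.01156×10⁷ J/m³ ÷ 1.35582 J/ft·lbf × 1.63871×10⁻⁵ m³/in³ = 363.992 ft·lbf/in³

364 ft·lbf/in³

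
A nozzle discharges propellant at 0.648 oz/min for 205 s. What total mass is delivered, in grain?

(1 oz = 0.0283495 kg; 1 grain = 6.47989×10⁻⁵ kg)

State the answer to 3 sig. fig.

0.648 oz/min → 3.06175×10⁻⁴ kg/s
m = ṁ × t = 3.06175×10⁻⁴ × 205 = 0.0627659 kg
In grain: 0.0627659 / 6.47989×10⁻⁵ = 968.626 grain

969 grain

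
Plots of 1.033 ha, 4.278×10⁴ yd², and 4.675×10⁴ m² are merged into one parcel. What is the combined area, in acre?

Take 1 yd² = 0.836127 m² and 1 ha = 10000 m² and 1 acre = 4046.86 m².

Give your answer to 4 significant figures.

22.94 acre

1.033 ha × 10000 = 10330 m²
4.278×10⁴ yd² × 0.836127 = 35769.5 m²
4.675×10⁴ m² (already m²)
Total: 10330 + 35769.5 + 46750 = 92849.5 m²
In acre: 92849.5 / 4046.86 = 22.9436 acre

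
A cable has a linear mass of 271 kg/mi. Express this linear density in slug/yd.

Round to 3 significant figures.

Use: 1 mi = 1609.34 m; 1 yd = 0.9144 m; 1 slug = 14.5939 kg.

0.0106 slug/yd

271 kg/mi ÷ 1609.34 m/mi = 0.168392 kg/m
0.168392 kg/m ÷ 14.5939 kg/slug × 0.9144 m/yd = 0.0105508 slug/yd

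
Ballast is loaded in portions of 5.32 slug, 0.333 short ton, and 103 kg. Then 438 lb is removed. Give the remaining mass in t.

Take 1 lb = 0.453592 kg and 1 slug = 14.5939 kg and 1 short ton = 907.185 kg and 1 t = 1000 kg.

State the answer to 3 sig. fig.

0.284 t

5.32 slug × 14.5939 = 77.6395 kg
0.333 short ton × 907.185 = 302.093 kg
103 kg (already kg)
438 lb × 0.453592 = 198.673 kg
Sum: 77.6395 + 302.093 + 103 − 198.673 = 284.06 kg
In t: 284.06 / 1000 = 0.28406 t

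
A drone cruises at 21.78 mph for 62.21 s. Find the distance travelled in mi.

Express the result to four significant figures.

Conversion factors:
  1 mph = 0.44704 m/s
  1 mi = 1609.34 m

21.78 mph × 0.44704 = 9.73653 m/s
d = v × t = 9.73653 m/s × 62.21 s = 605.71 m
605.71 m ÷ (1609.34 m/mi) = 0.376372 mi

0.3764 mi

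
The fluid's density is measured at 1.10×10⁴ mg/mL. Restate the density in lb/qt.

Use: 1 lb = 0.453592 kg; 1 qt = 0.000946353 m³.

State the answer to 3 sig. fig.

22.9 lb/qt

1.10×10⁴ mg/mL × 10⁻⁶ kg/mg ÷ 10⁻⁶ m³/mL = 11000 kg/m³
11000 kg/m³ ÷ 0.453592 kg/lb × 0.000946353 m³/qt = 22.9499 lb/qt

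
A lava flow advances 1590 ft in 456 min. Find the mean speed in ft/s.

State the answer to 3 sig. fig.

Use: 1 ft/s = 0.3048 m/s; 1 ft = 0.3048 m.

1590 ft × 0.3048 = 484.632 m
456 min × 60 = 27360 s
v = d / t = 484.632 m / 27360 s = 0.0177132 m/s
0.0177132 m/s ÷ (0.3048 m/s/ft/s) = 0.0581142 ft/s

0.0581 ft/s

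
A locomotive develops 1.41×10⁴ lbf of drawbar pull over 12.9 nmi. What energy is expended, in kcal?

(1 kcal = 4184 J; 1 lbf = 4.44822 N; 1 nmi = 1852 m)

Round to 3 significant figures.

1.41×10⁴ lbf × 4.44822 = 62719.9 N
12.9 nmi × 1852 = 23890.8 m
W = F × d = 62719.9 N × 23890.8 m = 1.49843×10⁹ J
1.49843×10⁹ J ÷ (4184 J/kcal) = 358133 kcal

3.58×10⁵ kcal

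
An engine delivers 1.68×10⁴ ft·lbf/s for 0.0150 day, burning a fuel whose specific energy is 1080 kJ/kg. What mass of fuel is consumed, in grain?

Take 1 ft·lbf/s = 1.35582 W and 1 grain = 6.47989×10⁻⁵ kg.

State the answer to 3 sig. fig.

1.68×10⁴ ft·lbf/s → 22777.8 W
0.0150 day → 1296 s
E = P × t = 22777.8 × 1296 = 2.952×10⁷ J
1080 kJ/kg → 1.08×10⁶ J/kg
m = E / e_s = 2.952×10⁷ / 1.08×10⁶ = 27.3333 kg
In grain: 27.3333 / 6.47989×10⁻⁵ = 421817 grain

4.22×10⁵ grain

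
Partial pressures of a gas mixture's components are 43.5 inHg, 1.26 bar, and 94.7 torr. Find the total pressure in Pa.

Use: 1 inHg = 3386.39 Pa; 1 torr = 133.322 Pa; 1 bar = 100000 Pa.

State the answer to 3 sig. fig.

2.86×10⁵ Pa

43.5 inHg × 3386.39 = 147308 Pa
1.26 bar × 100000 = 126000 Pa
94.7 torr × 133.322 = 12625.6 Pa
Total: 147308 + 126000 + 12625.6 = 285934 Pa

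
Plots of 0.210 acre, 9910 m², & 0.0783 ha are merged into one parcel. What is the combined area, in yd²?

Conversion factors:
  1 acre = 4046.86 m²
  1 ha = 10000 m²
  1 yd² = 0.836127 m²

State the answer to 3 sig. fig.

0.210 acre × 4046.86 = 849.841 m²
9910 m² (already m²)
0.0783 ha × 10000 = 783 m²
Sum: 849.841 + 9910 + 783 = 11542.8 m²
In yd²: 11542.8 / 0.836127 = 13805.1 yd²

1.38×10⁴ yd²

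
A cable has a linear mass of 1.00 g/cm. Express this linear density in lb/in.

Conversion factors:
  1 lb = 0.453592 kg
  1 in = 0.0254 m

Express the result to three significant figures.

1.00 g/cm × 0.001 kg/g ÷ 0.01 m/cm = 0.1 kg/m
0.1 kg/m ÷ 0.453592 kg/lb × 0.0254 m/in = 0.00559975 lb/in

0.00560 lb/in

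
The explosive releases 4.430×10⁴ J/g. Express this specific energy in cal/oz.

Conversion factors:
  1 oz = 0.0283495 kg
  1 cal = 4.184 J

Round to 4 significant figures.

3.002×10⁵ cal/oz

4.430×10⁴ J/g ÷ 0.001 kg/g = 4.43×10⁷ J/kg
4.43×10⁷ J/kg ÷ 4.184 J/cal × 0.0283495 kg/oz = 300163 cal/oz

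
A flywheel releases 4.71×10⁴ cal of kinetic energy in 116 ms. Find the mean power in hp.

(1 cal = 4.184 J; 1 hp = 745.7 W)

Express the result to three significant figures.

2280 hp

4.71×10⁴ cal × 4.184 → 197066 J
116 ms × 0.001 → 0.116 s
P = E / t = 197066 J / 0.116 s = 1.69884×10⁶ W
1.69884×10⁶ W ÷ (745.7 W/hp) = 2278.18 hp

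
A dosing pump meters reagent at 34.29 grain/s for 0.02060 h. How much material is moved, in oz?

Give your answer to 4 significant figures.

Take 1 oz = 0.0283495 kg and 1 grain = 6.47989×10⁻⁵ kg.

5.812 oz

34.29 grain/s → 0.00222195 kg/s
0.02060 h → 74.16 s
m = ṁ × t = 0.00222195 × 74.16 = 0.16478 kg
In oz: 0.16478 / 0.0283495 = 5.81245 oz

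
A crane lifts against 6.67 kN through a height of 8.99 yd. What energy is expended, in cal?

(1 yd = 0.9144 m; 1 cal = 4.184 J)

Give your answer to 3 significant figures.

6.67 kN × 1000 → 6670 N
8.99 yd × 0.9144 → 8.22046 m
W = F × d = 6670 N × 8.22046 m = 54830.5 J
54830.5 J ÷ (4.184 J/cal) = 13104.8 cal

1.31×10⁴ cal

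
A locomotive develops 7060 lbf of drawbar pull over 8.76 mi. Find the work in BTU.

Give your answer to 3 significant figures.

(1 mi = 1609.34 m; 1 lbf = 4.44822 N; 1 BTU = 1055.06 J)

7060 lbf × 4.44822 = 31404.4 N
8.76 mi × 1609.34 = 14097.8 m
W = F × d = 31404.4 N × 14097.8 m = 4.42733×10⁸ J
4.42733×10⁸ J ÷ (1055.06 J/BTU) = 419628 BTU

4.20×10⁵ BTU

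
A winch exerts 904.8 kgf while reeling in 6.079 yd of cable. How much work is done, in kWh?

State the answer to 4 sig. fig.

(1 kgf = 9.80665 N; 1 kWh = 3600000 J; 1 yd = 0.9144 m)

904.8 kgf × 9.80665 → 8873.06 N
6.079 yd × 0.9144 → 5.55864 m
W = F × d = 8873.06 N × 5.55864 m = 49322.1 J
49322.1 J ÷ (3600000 J/kWh) = 0.0137006 kWh

0.01370 kWh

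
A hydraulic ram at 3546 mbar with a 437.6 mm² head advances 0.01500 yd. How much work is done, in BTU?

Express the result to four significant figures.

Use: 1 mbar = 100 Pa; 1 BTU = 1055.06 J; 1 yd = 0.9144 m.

0.002017 BTU

3546 mbar → 354600 Pa
437.6 mm² → 4.376×10⁻⁴ m²
F = P × A = 354600 × 4.376×10⁻⁴ = 155.173 N
0.01500 yd → 0.013716 m
W = F × d = 155.173 × 0.013716 = 2.12835 J
In BTU: 2.12835 / 1055.06 = 0.00201728 BTU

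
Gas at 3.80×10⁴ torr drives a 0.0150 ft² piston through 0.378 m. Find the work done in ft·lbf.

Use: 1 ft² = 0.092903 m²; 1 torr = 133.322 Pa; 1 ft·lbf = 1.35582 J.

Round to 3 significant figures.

3.80×10⁴ torr → 5.06624×10⁶ Pa
0.0150 ft² → 0.00139354 m²
F = P × A = 5.06624×10⁶ × 0.00139354 = 7060.01 N
W = F × d = 7060.01 × 0.378 = 2668.68 J
In ft·lbf: 2668.68 / 1.35582 = 1968.31 ft·lbf

1970 ft·lbf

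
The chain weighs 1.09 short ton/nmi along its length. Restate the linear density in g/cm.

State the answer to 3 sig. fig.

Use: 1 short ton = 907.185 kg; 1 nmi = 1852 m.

1.09 short ton/nmi × 907.185 kg/short ton ÷ 1852 m/nmi = 0.533926 kg/m
0.533926 kg/m ÷ 0.001 kg/g × 0.01 m/cm = 5.33926 g/cm

5.34 g/cm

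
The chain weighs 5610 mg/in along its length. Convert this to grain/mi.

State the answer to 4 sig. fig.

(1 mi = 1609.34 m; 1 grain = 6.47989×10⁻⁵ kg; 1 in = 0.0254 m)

5.485×10⁶ grain/mi

5610 mg/in × 10⁻⁶ kg/mg ÷ 0.0254 m/in = 0.220866 kg/m
0.220866 kg/m ÷ 6.47989×10⁻⁵ kg/grain × 1609.34 m/mi = 5.48541×10⁶ grain/mi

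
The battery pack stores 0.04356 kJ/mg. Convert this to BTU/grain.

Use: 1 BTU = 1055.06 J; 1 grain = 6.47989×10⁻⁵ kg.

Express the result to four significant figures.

2.675 BTU/grain

0.04356 kJ/mg × 1000 J/kJ ÷ 10⁻⁶ kg/mg = 4.356×10⁷ J/kg
4.356×10⁷ J/kg ÷ 1055.06 J/BTU × 6.47989×10⁻⁵ kg/grain = 2.67534 BTU/grain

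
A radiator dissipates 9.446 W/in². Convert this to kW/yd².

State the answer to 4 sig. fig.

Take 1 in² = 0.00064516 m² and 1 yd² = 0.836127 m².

9.446 W/in² ÷ 0.00064516 m²/in² = 14641.3 W/m²
14641.3 W/m² ÷ 1000 W/kW × 0.836127 m²/yd² = 12.242 kW/yd²

12.24 kW/yd²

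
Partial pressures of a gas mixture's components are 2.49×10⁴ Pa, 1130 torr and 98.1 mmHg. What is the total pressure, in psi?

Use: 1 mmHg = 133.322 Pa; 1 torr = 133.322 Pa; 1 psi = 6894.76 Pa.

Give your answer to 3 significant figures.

2.49×10⁴ Pa (already Pa)
1130 torr × 133.322 = 150654 Pa
98.1 mmHg × 133.322 = 13078.9 Pa
Total: 24900 + 150654 + 13078.9 = 188633 Pa
In psi: 188633 / 6894.76 = 27.3589 psi

27.4 psi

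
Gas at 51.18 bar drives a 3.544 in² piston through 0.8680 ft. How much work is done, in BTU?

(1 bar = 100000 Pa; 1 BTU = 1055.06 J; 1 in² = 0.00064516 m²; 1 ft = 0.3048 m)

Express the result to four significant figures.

51.18 bar → 5.118×10⁶ Pa
3.544 in² → 0.00228645 m²
F = P × A = 5.118×10⁶ × 0.00228645 = 11702.1 N
0.8680 ft → 0.264566 m
W = F × d = 11702.1 × 0.264566 = 3095.98 J
In BTU: 3095.98 / 1055.06 = 2.93441 BTU

2.934 BTU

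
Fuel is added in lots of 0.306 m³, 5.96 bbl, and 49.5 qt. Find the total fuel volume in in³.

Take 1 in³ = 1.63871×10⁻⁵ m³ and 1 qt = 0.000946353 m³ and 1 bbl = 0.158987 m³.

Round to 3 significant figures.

7.94×10⁴ in³

0.306 m³ (already m³)
5.96 bbl × 0.158987 = 0.947563 m³
49.5 qt × 0.000946353 = 0.0468445 m³
Combined: 0.306 + 0.947563 + 0.0468445 = 1.30041 m³
In in³: 1.30041 / 1.63871×10⁻⁵ = 79355.7 in³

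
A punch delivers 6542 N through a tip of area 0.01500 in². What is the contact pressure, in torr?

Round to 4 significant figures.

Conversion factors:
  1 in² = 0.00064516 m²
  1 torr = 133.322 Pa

5.070×10⁶ torr

0.01500 in² × 0.00064516 = 9.6774×10⁻⁶ m²
P = F / A = 6542 N / 9.6774×10⁻⁶ m² = 6.76008×10⁸ Pa
6.76008×10⁸ Pa ÷ (133.322 Pa/torr) = 5.07049×10⁶ torr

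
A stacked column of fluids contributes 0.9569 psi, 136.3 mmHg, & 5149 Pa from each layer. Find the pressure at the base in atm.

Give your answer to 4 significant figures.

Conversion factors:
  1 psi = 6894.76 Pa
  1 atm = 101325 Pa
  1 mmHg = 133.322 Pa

0.9569 psi × 6894.76 = 6597.6 Pa
136.3 mmHg × 133.322 = 18171.8 Pa
5149 Pa (already Pa)
Sum: 6597.6 + 18171.8 + 5149 = 29918.4 Pa
In atm: 29918.4 / 101325 = 0.295272 atm

0.2953 atm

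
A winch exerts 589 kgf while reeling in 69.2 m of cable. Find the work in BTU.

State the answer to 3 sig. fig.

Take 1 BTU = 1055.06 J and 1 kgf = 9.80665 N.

589 kgf × 9.80665 → 5776.12 N
W = F × d = 5776.12 N × 69.2 m = 399708 J
399708 J ÷ (1055.06 J/BTU) = 378.849 BTU

379 BTU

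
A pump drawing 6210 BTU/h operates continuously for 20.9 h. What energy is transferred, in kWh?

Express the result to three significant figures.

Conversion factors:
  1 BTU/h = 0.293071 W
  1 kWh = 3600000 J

6210 BTU/h × 0.293071 = 1819.97 W
20.9 h × 3600 = 75240 s
E = P × t = 1819.97 W × 75240 s = 1.36935×10⁸ J
1.36935×10⁸ J ÷ (3600000 J/kWh) = 38.0375 kWh

38.0 kWh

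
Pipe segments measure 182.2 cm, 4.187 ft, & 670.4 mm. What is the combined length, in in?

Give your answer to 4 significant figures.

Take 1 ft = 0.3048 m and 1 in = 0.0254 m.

182.2 cm × 0.01 = 1.822 m
4.187 ft × 0.3048 = 1.2762 m
670.4 mm × 0.001 = 0.6704 m
Total: 1.822 + 1.2762 + 0.6704 = 3.7686 m
In in: 3.7686 / 0.0254 = 148.37 in

148.4 in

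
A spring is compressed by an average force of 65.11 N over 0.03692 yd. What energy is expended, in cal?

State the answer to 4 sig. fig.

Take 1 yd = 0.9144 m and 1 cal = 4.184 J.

0.03692 yd × 0.9144 = 0.0337596 m
W = F × d = 65.11 N × 0.0337596 m = 2.19809 J
2.19809 J ÷ (4.184 J/cal) = 0.525356 cal

0.5254 cal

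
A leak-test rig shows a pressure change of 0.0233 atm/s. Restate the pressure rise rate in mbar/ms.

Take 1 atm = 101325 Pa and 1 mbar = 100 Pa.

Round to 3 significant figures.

0.0233 atm/s × 101325 Pa/atm = 2360.87 Pa/s
2360.87 Pa/s ÷ 100 Pa/mbar × 0.001 s/ms = 0.0236087 mbar/ms

0.0236 mbar/ms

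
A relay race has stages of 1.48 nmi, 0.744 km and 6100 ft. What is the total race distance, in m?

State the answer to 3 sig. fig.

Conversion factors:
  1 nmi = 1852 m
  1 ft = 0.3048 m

1.48 nmi × 1852 = 2740.96 m
0.744 km × 1000 = 744 m
6100 ft × 0.3048 = 1859.28 m
Combined: 2740.96 + 744 + 1859.28 = 5344.24 m

5340 m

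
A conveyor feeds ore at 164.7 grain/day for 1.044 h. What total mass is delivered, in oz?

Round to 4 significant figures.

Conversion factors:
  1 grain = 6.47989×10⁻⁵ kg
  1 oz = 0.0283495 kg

0.01638 oz

164.7 grain/day → 1.23523×10⁻⁷ kg/s
1.044 h → 3758.4 s
m = ṁ × t = 1.23523×10⁻⁷ × 3758.4 = 4.64249×10⁻⁴ kg
In oz: 4.64249×10⁻⁴ / 0.0283495 = 0.0163759 oz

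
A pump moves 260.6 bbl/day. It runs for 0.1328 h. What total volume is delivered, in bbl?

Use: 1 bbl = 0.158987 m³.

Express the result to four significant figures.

1.442 bbl

260.6 bbl/day → 4.79537×10⁻⁴ m³/s
0.1328 h → 478.08 s
V = Q × t = 4.79537×10⁻⁴ × 478.08 = 0.229257 m³
In bbl: 0.229257 / 0.158987 = 1.44199 bbl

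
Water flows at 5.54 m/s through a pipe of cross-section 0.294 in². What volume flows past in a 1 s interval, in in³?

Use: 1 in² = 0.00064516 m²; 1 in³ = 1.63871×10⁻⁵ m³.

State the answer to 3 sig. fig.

64.1 in³

0.294 in² × 0.00064516 = 1.89677×10⁻⁴ m²
V = v × A × t = 5.54 m/s × 1.89677×10⁻⁴ m² × 1 s = 0.00105081 m³
0.00105081 m³ ÷ (1.63871×10⁻⁵ m³/in³) = 64.1242 in³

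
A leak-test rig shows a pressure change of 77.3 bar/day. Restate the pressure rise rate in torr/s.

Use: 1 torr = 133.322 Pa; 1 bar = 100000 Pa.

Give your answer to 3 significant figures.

0.671 torr/s

77.3 bar/day × 100000 Pa/bar ÷ 86400 s/day = 89.4676 Pa/s
89.4676 Pa/s ÷ 133.322 Pa/torr = 0.671064 torr/s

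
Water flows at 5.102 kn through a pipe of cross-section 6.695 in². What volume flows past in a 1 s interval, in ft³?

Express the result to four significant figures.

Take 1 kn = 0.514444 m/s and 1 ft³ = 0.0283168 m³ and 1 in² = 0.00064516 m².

0.4004 ft³

5.102 kn × 0.514444 → 2.62469 m/s
6.695 in² × 0.00064516 → 0.00431935 m²
V = v × A × t = 2.62469 m/s × 0.00431935 m² × 1 s = 0.011337 m³
0.011337 m³ ÷ (0.0283168 m³/ft³) = 0.400363 ft³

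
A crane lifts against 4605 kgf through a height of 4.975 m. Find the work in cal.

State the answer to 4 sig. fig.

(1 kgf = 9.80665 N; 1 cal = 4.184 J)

4605 kgf × 9.80665 = 45159.6 N
W = F × d = 45159.6 N × 4.975 m = 224669 J
224669 J ÷ (4.184 J/cal) = 53697.2 cal

5.370×10⁴ cal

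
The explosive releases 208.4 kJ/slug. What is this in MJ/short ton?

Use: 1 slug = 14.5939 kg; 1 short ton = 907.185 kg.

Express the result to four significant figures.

208.4 kJ/slug × 1000 J/kJ ÷ 14.5939 kg/slug = 14279.9 J/kg
14279.9 J/kg ÷ 1000000 J/MJ × 907.185 kg/short ton = 12.9545 MJ/short ton

12.95 MJ/short ton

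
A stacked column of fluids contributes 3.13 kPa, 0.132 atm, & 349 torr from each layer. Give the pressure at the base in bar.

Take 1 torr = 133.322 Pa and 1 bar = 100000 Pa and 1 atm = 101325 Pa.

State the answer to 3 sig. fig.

0.630 bar

3.13 kPa × 1000 = 3130 Pa
0.132 atm × 101325 = 13374.9 Pa
349 torr × 133.322 = 46529.4 Pa
Total: 3130 + 13374.9 + 46529.4 = 63034.3 Pa
In bar: 63034.3 / 100000 = 0.630343 bar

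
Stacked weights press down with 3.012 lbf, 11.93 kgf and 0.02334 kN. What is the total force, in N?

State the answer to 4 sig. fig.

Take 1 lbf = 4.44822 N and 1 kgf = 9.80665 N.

153.7 N

3.012 lbf × 4.44822 = 13.398 N
11.93 kgf × 9.80665 = 116.993 N
0.02334 kN × 1000 = 23.34 N
Total: 13.398 + 116.993 + 23.34 = 153.731 N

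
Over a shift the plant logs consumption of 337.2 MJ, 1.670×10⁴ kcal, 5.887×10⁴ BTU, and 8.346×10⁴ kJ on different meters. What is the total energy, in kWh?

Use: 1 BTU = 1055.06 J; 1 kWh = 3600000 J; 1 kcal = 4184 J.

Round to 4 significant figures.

153.5 kWh

337.2 MJ × 1000000 → 3.372×10⁸ J
1.670×10⁴ kcal × 4184 → 6.98728×10⁷ J
5.887×10⁴ BTU × 1055.06 → 6.21114×10⁷ J
8.346×10⁴ kJ × 1000 → 8.346×10⁷ J
Total: 3.372×10⁸ + 6.98728×10⁷ + 6.21114×10⁷ + 8.346×10⁷ = 5.52644×10⁸ J
In kWh: 5.52644×10⁸ / 3600000 = 153.512 kWh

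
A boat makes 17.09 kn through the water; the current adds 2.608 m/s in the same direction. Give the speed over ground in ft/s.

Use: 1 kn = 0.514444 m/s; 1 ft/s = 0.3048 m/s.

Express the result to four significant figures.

37.40 ft/s

17.09 kn × 0.514444 = 8.79185 m/s
2.608 m/s (already m/s)
Total: 8.79185 + 2.608 = 11.3998 m/s
In ft/s: 11.3998 / 0.3048 = 37.4009 ft/s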